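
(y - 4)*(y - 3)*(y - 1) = y^3 - 8*y^2 + 19*y - 12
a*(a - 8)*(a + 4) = a^3 - 4*a^2 - 32*a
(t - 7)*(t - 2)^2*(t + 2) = t^4 - 9*t^3 + 10*t^2 + 36*t - 56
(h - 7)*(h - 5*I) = h^2 - 7*h - 5*I*h + 35*I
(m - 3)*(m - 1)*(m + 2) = m^3 - 2*m^2 - 5*m + 6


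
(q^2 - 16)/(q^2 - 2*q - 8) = (q + 4)/(q + 2)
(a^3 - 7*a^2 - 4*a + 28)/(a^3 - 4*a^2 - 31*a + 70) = (a + 2)/(a + 5)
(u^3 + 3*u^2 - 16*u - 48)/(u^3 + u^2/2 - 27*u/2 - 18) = 2*(u + 4)/(2*u + 3)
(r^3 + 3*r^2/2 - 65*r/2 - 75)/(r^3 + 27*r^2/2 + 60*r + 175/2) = (2*r^2 - 7*r - 30)/(2*r^2 + 17*r + 35)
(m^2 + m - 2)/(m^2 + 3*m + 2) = (m - 1)/(m + 1)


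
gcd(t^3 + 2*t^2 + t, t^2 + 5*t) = t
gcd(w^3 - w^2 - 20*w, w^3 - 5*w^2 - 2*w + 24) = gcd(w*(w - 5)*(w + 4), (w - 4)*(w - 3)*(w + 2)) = 1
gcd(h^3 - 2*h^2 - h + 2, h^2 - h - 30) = 1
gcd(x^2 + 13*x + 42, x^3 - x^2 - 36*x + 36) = x + 6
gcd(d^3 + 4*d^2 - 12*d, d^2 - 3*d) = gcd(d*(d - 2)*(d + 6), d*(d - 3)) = d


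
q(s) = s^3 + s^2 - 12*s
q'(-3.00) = 9.00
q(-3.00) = 18.00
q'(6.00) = 108.00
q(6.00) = 180.00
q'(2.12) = 5.72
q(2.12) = -11.42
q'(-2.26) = -1.20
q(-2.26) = 20.68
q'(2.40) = 10.08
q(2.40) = -9.22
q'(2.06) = 4.85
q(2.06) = -11.73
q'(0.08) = -11.82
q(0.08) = -0.95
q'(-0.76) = -11.79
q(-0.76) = 9.26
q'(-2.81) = 6.07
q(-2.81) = 19.43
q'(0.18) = -11.54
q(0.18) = -2.12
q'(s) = 3*s^2 + 2*s - 12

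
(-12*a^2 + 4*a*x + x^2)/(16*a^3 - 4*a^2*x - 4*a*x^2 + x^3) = (6*a + x)/(-8*a^2 - 2*a*x + x^2)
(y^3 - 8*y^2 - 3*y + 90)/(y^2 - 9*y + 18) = (y^2 - 2*y - 15)/(y - 3)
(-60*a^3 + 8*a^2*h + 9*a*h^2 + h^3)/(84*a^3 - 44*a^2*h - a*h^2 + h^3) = (-30*a^2 - 11*a*h - h^2)/(42*a^2 - a*h - h^2)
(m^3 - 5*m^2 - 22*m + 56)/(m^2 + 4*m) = m - 9 + 14/m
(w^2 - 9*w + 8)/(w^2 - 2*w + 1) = (w - 8)/(w - 1)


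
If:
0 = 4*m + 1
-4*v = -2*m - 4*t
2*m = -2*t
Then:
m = -1/4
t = 1/4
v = 1/8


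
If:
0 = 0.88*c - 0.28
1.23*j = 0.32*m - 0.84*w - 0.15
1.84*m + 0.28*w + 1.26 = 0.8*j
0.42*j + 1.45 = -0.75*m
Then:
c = 0.32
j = -1.11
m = -1.31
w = 0.95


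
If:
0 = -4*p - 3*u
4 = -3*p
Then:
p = -4/3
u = 16/9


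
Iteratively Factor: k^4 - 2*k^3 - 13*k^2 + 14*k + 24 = (k - 4)*(k^3 + 2*k^2 - 5*k - 6) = (k - 4)*(k - 2)*(k^2 + 4*k + 3) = (k - 4)*(k - 2)*(k + 1)*(k + 3)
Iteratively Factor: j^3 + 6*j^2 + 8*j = (j)*(j^2 + 6*j + 8) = j*(j + 2)*(j + 4)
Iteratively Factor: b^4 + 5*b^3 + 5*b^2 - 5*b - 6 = (b + 3)*(b^3 + 2*b^2 - b - 2) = (b + 2)*(b + 3)*(b^2 - 1) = (b + 1)*(b + 2)*(b + 3)*(b - 1)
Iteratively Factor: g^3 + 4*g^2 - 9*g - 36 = (g + 3)*(g^2 + g - 12) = (g + 3)*(g + 4)*(g - 3)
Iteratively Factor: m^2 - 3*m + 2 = (m - 2)*(m - 1)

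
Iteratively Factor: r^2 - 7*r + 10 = (r - 5)*(r - 2)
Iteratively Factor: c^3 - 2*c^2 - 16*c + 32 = (c + 4)*(c^2 - 6*c + 8) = (c - 4)*(c + 4)*(c - 2)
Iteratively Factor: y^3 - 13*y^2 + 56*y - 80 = (y - 4)*(y^2 - 9*y + 20) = (y - 4)^2*(y - 5)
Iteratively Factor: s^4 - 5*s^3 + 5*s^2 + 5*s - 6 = (s - 1)*(s^3 - 4*s^2 + s + 6) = (s - 2)*(s - 1)*(s^2 - 2*s - 3) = (s - 2)*(s - 1)*(s + 1)*(s - 3)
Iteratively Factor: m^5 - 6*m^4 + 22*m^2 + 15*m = (m + 1)*(m^4 - 7*m^3 + 7*m^2 + 15*m) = (m + 1)^2*(m^3 - 8*m^2 + 15*m) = (m - 3)*(m + 1)^2*(m^2 - 5*m) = (m - 5)*(m - 3)*(m + 1)^2*(m)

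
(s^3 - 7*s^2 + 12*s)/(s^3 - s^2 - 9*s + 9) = s*(s - 4)/(s^2 + 2*s - 3)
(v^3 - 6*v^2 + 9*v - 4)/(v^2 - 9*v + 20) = (v^2 - 2*v + 1)/(v - 5)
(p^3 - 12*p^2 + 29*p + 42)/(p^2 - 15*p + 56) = (p^2 - 5*p - 6)/(p - 8)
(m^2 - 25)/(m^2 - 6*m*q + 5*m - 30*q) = (5 - m)/(-m + 6*q)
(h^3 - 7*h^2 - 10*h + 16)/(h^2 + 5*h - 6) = (h^2 - 6*h - 16)/(h + 6)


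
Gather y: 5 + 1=6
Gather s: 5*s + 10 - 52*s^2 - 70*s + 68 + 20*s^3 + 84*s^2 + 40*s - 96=20*s^3 + 32*s^2 - 25*s - 18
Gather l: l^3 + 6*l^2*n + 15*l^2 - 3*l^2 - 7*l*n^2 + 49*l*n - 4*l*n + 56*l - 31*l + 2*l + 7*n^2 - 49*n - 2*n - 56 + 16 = l^3 + l^2*(6*n + 12) + l*(-7*n^2 + 45*n + 27) + 7*n^2 - 51*n - 40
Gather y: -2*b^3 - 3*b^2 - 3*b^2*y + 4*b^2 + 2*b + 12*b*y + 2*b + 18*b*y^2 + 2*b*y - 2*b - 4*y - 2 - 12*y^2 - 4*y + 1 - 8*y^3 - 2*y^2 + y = -2*b^3 + b^2 + 2*b - 8*y^3 + y^2*(18*b - 14) + y*(-3*b^2 + 14*b - 7) - 1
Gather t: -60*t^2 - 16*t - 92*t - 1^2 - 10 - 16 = -60*t^2 - 108*t - 27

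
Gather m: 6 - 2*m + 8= 14 - 2*m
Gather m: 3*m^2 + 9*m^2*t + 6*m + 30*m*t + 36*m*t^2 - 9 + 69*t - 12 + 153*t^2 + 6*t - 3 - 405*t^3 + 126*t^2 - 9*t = m^2*(9*t + 3) + m*(36*t^2 + 30*t + 6) - 405*t^3 + 279*t^2 + 66*t - 24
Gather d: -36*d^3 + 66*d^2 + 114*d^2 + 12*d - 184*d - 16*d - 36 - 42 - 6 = -36*d^3 + 180*d^2 - 188*d - 84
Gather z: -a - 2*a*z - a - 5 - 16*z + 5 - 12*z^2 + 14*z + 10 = -2*a - 12*z^2 + z*(-2*a - 2) + 10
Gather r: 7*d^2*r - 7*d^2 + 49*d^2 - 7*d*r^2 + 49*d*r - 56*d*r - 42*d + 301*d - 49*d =42*d^2 - 7*d*r^2 + 210*d + r*(7*d^2 - 7*d)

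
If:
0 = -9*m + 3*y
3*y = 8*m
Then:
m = 0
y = 0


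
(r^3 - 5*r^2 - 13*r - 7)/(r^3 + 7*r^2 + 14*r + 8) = (r^2 - 6*r - 7)/(r^2 + 6*r + 8)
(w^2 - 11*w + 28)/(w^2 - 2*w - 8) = (w - 7)/(w + 2)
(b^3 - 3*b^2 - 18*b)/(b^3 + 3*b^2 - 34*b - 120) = b*(b + 3)/(b^2 + 9*b + 20)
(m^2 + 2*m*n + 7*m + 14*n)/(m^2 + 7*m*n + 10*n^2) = (m + 7)/(m + 5*n)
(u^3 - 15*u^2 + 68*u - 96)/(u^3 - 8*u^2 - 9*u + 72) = (u - 4)/(u + 3)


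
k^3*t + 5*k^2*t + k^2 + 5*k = k*(k + 5)*(k*t + 1)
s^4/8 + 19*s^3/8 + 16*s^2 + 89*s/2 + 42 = (s/4 + 1)*(s/2 + 1)*(s + 6)*(s + 7)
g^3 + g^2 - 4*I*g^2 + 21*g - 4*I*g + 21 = (g + 1)*(g - 7*I)*(g + 3*I)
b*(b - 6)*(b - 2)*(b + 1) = b^4 - 7*b^3 + 4*b^2 + 12*b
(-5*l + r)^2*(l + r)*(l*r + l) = 25*l^4*r + 25*l^4 + 15*l^3*r^2 + 15*l^3*r - 9*l^2*r^3 - 9*l^2*r^2 + l*r^4 + l*r^3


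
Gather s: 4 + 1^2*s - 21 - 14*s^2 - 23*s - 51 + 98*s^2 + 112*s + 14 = 84*s^2 + 90*s - 54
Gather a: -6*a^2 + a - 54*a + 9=-6*a^2 - 53*a + 9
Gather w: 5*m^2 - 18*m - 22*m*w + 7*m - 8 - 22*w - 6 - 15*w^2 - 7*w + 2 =5*m^2 - 11*m - 15*w^2 + w*(-22*m - 29) - 12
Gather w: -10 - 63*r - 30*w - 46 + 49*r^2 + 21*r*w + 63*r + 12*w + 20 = 49*r^2 + w*(21*r - 18) - 36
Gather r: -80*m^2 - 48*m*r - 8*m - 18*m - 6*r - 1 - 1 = -80*m^2 - 26*m + r*(-48*m - 6) - 2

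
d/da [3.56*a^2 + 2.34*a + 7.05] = 7.12*a + 2.34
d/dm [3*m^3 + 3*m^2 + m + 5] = 9*m^2 + 6*m + 1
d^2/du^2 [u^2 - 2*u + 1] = 2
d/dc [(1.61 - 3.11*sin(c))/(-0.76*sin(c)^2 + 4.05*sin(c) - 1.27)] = (-2.3636*sin(c)^2 + 2.4472*sin(c) - 2.5708)*cos(c)/(0.5776*sin(c)^4 - 6.156*sin(c)^3 + 18.3329*sin(c)^2 - 10.287*sin(c) + 1.6129)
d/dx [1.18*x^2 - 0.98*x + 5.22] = 2.36*x - 0.98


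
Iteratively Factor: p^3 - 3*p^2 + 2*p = (p - 2)*(p^2 - p) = p*(p - 2)*(p - 1)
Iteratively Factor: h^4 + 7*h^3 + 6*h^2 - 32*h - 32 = (h - 2)*(h^3 + 9*h^2 + 24*h + 16) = (h - 2)*(h + 1)*(h^2 + 8*h + 16) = (h - 2)*(h + 1)*(h + 4)*(h + 4)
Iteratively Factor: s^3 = (s)*(s^2) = s^2*(s)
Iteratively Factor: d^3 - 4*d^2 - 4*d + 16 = (d + 2)*(d^2 - 6*d + 8) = (d - 4)*(d + 2)*(d - 2)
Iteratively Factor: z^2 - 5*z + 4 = (z - 1)*(z - 4)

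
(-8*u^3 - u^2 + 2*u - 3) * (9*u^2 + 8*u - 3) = -72*u^5 - 73*u^4 + 34*u^3 - 8*u^2 - 30*u + 9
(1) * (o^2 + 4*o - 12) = o^2 + 4*o - 12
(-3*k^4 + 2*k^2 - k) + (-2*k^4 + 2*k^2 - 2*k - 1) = -5*k^4 + 4*k^2 - 3*k - 1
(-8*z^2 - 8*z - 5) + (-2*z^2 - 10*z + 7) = -10*z^2 - 18*z + 2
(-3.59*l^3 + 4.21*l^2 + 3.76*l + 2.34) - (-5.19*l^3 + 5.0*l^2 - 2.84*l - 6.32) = 1.6*l^3 - 0.79*l^2 + 6.6*l + 8.66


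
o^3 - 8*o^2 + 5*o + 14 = (o - 7)*(o - 2)*(o + 1)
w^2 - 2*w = w*(w - 2)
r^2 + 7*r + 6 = (r + 1)*(r + 6)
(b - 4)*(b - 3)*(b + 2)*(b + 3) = b^4 - 2*b^3 - 17*b^2 + 18*b + 72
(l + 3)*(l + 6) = l^2 + 9*l + 18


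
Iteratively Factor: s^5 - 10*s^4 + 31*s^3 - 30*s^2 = (s - 3)*(s^4 - 7*s^3 + 10*s^2) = s*(s - 3)*(s^3 - 7*s^2 + 10*s) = s^2*(s - 3)*(s^2 - 7*s + 10) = s^2*(s - 3)*(s - 2)*(s - 5)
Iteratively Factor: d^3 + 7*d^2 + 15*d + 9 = (d + 1)*(d^2 + 6*d + 9) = (d + 1)*(d + 3)*(d + 3)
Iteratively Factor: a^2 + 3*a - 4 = (a + 4)*(a - 1)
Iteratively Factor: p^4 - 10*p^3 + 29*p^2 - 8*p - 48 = (p - 4)*(p^3 - 6*p^2 + 5*p + 12) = (p - 4)*(p - 3)*(p^2 - 3*p - 4) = (p - 4)^2*(p - 3)*(p + 1)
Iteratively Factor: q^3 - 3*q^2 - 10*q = (q + 2)*(q^2 - 5*q) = (q - 5)*(q + 2)*(q)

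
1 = 1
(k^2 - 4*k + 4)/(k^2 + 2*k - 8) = (k - 2)/(k + 4)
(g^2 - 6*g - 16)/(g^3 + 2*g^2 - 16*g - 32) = (g - 8)/(g^2 - 16)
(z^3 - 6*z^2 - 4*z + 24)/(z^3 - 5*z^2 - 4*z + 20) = (z - 6)/(z - 5)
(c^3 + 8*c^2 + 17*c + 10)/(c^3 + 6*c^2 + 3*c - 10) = (c + 1)/(c - 1)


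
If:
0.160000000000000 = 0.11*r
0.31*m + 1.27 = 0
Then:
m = -4.10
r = 1.45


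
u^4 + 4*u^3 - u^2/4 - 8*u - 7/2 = (u + 1/2)*(u + 7/2)*(u - sqrt(2))*(u + sqrt(2))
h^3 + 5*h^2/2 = h^2*(h + 5/2)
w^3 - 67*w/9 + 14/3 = (w - 7/3)*(w - 2/3)*(w + 3)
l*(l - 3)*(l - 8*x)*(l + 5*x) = l^4 - 3*l^3*x - 3*l^3 - 40*l^2*x^2 + 9*l^2*x + 120*l*x^2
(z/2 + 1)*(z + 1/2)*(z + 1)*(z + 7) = z^4/2 + 21*z^3/4 + 14*z^2 + 51*z/4 + 7/2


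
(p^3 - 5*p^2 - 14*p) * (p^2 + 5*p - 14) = p^5 - 53*p^3 + 196*p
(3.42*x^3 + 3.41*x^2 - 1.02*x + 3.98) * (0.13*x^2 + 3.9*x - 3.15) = 0.4446*x^5 + 13.7813*x^4 + 2.3934*x^3 - 14.2021*x^2 + 18.735*x - 12.537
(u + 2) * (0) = 0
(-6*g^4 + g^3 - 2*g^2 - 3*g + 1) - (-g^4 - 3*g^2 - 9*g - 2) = -5*g^4 + g^3 + g^2 + 6*g + 3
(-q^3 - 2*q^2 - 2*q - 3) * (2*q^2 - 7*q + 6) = -2*q^5 + 3*q^4 + 4*q^3 - 4*q^2 + 9*q - 18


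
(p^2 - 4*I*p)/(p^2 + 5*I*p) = (p - 4*I)/(p + 5*I)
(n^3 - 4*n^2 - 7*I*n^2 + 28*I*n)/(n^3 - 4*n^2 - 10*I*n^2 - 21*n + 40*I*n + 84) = n/(n - 3*I)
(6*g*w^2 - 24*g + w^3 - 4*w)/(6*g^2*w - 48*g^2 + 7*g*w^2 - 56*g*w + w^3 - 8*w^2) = (w^2 - 4)/(g*w - 8*g + w^2 - 8*w)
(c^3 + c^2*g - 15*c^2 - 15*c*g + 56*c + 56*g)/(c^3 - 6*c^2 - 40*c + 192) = (c^2 + c*g - 7*c - 7*g)/(c^2 + 2*c - 24)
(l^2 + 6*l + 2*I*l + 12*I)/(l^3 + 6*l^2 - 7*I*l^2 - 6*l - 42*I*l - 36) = (l + 2*I)/(l^2 - 7*I*l - 6)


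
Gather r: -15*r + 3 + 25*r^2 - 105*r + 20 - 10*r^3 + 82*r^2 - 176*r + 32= -10*r^3 + 107*r^2 - 296*r + 55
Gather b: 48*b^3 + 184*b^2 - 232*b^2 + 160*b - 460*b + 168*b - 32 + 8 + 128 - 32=48*b^3 - 48*b^2 - 132*b + 72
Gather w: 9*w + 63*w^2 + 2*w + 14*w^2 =77*w^2 + 11*w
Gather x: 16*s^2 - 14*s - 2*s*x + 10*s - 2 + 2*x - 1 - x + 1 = 16*s^2 - 4*s + x*(1 - 2*s) - 2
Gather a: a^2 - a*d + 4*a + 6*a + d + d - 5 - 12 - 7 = a^2 + a*(10 - d) + 2*d - 24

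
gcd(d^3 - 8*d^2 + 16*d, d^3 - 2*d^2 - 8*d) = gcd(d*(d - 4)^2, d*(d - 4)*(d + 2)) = d^2 - 4*d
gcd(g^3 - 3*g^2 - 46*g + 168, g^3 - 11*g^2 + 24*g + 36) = g - 6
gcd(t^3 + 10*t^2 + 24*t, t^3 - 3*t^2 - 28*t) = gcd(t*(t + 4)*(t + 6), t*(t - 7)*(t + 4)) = t^2 + 4*t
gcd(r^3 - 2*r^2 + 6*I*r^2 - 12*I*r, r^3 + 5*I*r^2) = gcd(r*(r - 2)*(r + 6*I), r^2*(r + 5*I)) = r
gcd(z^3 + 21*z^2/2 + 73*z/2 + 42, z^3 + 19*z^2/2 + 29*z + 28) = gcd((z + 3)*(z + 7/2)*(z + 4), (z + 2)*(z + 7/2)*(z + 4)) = z^2 + 15*z/2 + 14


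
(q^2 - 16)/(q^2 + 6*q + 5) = (q^2 - 16)/(q^2 + 6*q + 5)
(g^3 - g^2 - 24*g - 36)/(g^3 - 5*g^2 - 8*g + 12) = (g + 3)/(g - 1)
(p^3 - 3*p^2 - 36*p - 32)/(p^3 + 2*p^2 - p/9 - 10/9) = 9*(p^2 - 4*p - 32)/(9*p^2 + 9*p - 10)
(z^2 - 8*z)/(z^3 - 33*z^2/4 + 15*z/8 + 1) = 8*z/(8*z^2 - 2*z - 1)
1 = 1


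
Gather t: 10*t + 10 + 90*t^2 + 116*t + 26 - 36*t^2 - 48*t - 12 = 54*t^2 + 78*t + 24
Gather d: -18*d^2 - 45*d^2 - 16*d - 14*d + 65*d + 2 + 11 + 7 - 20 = -63*d^2 + 35*d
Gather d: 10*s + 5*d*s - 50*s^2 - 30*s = 5*d*s - 50*s^2 - 20*s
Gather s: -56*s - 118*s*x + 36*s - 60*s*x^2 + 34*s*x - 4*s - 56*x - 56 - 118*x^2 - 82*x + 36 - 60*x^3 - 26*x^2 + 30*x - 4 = s*(-60*x^2 - 84*x - 24) - 60*x^3 - 144*x^2 - 108*x - 24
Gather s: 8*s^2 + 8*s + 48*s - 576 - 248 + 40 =8*s^2 + 56*s - 784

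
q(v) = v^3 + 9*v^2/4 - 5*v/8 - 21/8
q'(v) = 3*v^2 + 9*v/2 - 5/8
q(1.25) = 2.06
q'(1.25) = 9.69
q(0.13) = -2.67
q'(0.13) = 0.01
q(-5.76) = -115.48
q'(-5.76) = 72.99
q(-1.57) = 0.03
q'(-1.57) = -0.30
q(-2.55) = -2.98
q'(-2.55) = 7.41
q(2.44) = 23.77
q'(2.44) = 28.22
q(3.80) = 82.36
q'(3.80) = 59.80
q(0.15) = -2.66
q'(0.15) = 0.12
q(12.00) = 2041.88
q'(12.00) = 485.38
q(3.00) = 42.75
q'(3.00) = 39.88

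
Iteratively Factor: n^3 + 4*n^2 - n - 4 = (n + 1)*(n^2 + 3*n - 4) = (n - 1)*(n + 1)*(n + 4)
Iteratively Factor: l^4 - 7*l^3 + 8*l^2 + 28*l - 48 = (l - 3)*(l^3 - 4*l^2 - 4*l + 16) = (l - 4)*(l - 3)*(l^2 - 4) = (l - 4)*(l - 3)*(l - 2)*(l + 2)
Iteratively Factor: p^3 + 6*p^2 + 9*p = (p + 3)*(p^2 + 3*p) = (p + 3)^2*(p)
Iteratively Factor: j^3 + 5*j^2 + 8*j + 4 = (j + 1)*(j^2 + 4*j + 4) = (j + 1)*(j + 2)*(j + 2)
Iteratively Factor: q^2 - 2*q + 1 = (q - 1)*(q - 1)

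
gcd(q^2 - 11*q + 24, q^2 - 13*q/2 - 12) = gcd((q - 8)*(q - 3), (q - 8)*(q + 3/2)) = q - 8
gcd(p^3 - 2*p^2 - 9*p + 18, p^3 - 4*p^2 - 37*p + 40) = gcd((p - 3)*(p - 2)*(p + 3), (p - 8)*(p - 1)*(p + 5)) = 1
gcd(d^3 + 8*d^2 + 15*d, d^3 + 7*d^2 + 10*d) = d^2 + 5*d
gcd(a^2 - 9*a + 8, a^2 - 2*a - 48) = a - 8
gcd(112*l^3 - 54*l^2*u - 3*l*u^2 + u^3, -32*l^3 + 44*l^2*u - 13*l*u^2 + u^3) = -8*l + u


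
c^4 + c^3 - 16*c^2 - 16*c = c*(c - 4)*(c + 1)*(c + 4)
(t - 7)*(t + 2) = t^2 - 5*t - 14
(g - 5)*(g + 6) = g^2 + g - 30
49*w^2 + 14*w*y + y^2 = (7*w + y)^2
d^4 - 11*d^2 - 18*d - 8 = (d - 4)*(d + 1)^2*(d + 2)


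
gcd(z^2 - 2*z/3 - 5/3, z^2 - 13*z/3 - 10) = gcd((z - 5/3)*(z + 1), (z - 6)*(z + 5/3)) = 1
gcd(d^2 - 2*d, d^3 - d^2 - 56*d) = d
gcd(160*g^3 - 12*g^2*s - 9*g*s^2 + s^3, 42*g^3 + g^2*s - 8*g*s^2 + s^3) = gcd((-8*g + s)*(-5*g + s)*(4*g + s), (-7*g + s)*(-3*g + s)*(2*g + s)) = 1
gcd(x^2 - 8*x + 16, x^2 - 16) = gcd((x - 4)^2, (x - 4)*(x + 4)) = x - 4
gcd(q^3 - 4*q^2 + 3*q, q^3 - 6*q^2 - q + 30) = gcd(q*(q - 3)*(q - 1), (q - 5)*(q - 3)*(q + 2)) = q - 3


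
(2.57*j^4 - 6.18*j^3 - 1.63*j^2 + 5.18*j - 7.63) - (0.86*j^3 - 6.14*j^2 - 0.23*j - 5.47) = 2.57*j^4 - 7.04*j^3 + 4.51*j^2 + 5.41*j - 2.16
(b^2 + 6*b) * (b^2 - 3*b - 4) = b^4 + 3*b^3 - 22*b^2 - 24*b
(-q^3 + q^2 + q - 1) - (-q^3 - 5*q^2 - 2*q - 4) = 6*q^2 + 3*q + 3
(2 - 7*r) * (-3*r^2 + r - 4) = 21*r^3 - 13*r^2 + 30*r - 8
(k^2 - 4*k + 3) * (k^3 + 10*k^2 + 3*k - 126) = k^5 + 6*k^4 - 34*k^3 - 108*k^2 + 513*k - 378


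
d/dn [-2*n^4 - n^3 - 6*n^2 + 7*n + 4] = -8*n^3 - 3*n^2 - 12*n + 7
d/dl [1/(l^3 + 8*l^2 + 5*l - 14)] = (-3*l^2 - 16*l - 5)/(l^3 + 8*l^2 + 5*l - 14)^2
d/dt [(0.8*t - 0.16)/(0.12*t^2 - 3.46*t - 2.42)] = (-0.096*t^2 + 0.0384000000000002*t - 2.4896)/(0.0144*t^4 - 0.8304*t^3 + 11.3908*t^2 + 16.7464*t + 5.8564)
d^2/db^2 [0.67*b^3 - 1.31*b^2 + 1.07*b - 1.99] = 4.02*b - 2.62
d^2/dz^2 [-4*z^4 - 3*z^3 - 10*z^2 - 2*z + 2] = -48*z^2 - 18*z - 20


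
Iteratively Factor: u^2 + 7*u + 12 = (u + 4)*(u + 3)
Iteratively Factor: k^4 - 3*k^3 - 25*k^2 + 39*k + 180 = (k + 3)*(k^3 - 6*k^2 - 7*k + 60) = (k - 5)*(k + 3)*(k^2 - k - 12) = (k - 5)*(k + 3)^2*(k - 4)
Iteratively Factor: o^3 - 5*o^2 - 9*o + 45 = (o - 5)*(o^2 - 9) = (o - 5)*(o + 3)*(o - 3)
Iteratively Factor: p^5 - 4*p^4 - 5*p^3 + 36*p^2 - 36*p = (p - 2)*(p^4 - 2*p^3 - 9*p^2 + 18*p) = (p - 3)*(p - 2)*(p^3 + p^2 - 6*p) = p*(p - 3)*(p - 2)*(p^2 + p - 6) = p*(p - 3)*(p - 2)^2*(p + 3)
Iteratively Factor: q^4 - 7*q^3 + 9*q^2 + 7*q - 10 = (q + 1)*(q^3 - 8*q^2 + 17*q - 10) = (q - 5)*(q + 1)*(q^2 - 3*q + 2) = (q - 5)*(q - 1)*(q + 1)*(q - 2)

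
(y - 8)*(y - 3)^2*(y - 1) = y^4 - 15*y^3 + 71*y^2 - 129*y + 72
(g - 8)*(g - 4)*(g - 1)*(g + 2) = g^4 - 11*g^3 + 18*g^2 + 56*g - 64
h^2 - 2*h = h*(h - 2)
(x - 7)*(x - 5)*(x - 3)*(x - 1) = x^4 - 16*x^3 + 86*x^2 - 176*x + 105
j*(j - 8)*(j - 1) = j^3 - 9*j^2 + 8*j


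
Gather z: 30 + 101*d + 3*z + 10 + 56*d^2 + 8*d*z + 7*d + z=56*d^2 + 108*d + z*(8*d + 4) + 40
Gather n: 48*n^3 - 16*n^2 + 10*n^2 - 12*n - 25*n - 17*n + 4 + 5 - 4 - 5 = 48*n^3 - 6*n^2 - 54*n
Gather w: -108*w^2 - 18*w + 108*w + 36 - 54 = -108*w^2 + 90*w - 18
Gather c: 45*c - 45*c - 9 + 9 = 0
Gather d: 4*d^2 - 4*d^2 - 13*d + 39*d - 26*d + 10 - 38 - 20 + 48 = 0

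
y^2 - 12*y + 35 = (y - 7)*(y - 5)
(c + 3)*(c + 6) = c^2 + 9*c + 18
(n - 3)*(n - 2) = n^2 - 5*n + 6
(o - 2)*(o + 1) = o^2 - o - 2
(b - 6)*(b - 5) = b^2 - 11*b + 30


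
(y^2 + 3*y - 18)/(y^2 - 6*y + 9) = (y + 6)/(y - 3)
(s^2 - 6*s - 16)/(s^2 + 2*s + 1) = (s^2 - 6*s - 16)/(s^2 + 2*s + 1)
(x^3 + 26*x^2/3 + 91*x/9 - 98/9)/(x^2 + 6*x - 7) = (9*x^2 + 15*x - 14)/(9*(x - 1))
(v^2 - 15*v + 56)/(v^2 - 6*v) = (v^2 - 15*v + 56)/(v*(v - 6))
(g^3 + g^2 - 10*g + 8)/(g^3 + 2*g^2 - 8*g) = (g - 1)/g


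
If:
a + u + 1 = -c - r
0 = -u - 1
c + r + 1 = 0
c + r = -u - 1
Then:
No Solution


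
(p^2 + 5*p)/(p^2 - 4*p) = (p + 5)/(p - 4)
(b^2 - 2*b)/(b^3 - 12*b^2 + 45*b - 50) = b/(b^2 - 10*b + 25)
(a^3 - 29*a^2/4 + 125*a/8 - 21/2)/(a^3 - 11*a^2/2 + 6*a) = (a - 7/4)/a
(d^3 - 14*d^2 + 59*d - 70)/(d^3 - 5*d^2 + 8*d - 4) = (d^2 - 12*d + 35)/(d^2 - 3*d + 2)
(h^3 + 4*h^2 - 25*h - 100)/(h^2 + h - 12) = (h^2 - 25)/(h - 3)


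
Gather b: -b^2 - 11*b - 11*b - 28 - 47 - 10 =-b^2 - 22*b - 85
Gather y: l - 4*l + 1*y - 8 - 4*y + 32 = -3*l - 3*y + 24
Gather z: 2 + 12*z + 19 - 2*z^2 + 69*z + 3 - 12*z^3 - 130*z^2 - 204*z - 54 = -12*z^3 - 132*z^2 - 123*z - 30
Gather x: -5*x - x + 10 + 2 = 12 - 6*x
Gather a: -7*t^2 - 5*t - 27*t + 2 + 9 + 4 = -7*t^2 - 32*t + 15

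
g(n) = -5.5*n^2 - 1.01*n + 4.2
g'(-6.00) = 64.99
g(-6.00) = -187.74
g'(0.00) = -1.01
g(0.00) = 4.20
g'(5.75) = -64.26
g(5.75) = -183.45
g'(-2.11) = 22.20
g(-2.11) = -18.16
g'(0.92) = -11.13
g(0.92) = -1.38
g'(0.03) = -1.34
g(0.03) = 4.16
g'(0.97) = -11.68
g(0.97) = -1.95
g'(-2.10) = 22.09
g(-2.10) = -17.93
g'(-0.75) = 7.24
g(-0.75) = 1.86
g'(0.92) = -11.13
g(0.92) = -1.38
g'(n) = -11.0*n - 1.01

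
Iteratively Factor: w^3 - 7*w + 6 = (w - 2)*(w^2 + 2*w - 3) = (w - 2)*(w + 3)*(w - 1)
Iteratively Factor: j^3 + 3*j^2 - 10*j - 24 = (j + 2)*(j^2 + j - 12) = (j + 2)*(j + 4)*(j - 3)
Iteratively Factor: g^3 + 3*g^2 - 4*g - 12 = (g - 2)*(g^2 + 5*g + 6) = (g - 2)*(g + 2)*(g + 3)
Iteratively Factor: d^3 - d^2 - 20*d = (d - 5)*(d^2 + 4*d) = d*(d - 5)*(d + 4)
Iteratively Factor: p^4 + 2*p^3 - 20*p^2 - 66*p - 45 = (p + 1)*(p^3 + p^2 - 21*p - 45) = (p + 1)*(p + 3)*(p^2 - 2*p - 15) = (p - 5)*(p + 1)*(p + 3)*(p + 3)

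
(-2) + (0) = -2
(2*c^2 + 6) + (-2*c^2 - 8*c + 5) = 11 - 8*c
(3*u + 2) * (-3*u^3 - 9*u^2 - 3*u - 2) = -9*u^4 - 33*u^3 - 27*u^2 - 12*u - 4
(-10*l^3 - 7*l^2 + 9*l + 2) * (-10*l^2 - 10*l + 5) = 100*l^5 + 170*l^4 - 70*l^3 - 145*l^2 + 25*l + 10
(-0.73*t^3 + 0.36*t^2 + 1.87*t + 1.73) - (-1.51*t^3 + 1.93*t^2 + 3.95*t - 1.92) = 0.78*t^3 - 1.57*t^2 - 2.08*t + 3.65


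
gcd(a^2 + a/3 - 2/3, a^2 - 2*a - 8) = 1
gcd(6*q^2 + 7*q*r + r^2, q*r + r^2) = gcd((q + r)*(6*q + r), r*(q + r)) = q + r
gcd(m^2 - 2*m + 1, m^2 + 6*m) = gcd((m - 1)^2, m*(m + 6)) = 1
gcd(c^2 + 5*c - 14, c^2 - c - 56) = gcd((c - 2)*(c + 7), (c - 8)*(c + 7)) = c + 7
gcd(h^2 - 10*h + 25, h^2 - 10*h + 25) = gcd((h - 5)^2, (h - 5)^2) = h^2 - 10*h + 25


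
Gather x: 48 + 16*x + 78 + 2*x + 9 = 18*x + 135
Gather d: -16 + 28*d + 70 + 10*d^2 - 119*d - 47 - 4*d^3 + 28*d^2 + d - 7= -4*d^3 + 38*d^2 - 90*d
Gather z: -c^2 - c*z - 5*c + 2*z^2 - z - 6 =-c^2 - 5*c + 2*z^2 + z*(-c - 1) - 6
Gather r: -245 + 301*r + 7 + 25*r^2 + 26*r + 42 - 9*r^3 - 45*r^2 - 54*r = -9*r^3 - 20*r^2 + 273*r - 196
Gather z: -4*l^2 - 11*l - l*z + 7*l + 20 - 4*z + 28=-4*l^2 - 4*l + z*(-l - 4) + 48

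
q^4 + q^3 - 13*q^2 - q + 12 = (q - 3)*(q - 1)*(q + 1)*(q + 4)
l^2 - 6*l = l*(l - 6)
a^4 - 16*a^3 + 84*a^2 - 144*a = a*(a - 6)^2*(a - 4)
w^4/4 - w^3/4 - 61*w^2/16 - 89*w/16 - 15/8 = (w/4 + 1/2)*(w - 5)*(w + 1/2)*(w + 3/2)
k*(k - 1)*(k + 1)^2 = k^4 + k^3 - k^2 - k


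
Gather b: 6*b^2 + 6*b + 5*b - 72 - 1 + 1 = 6*b^2 + 11*b - 72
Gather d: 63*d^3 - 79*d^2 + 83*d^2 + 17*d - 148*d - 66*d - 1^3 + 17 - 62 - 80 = 63*d^3 + 4*d^2 - 197*d - 126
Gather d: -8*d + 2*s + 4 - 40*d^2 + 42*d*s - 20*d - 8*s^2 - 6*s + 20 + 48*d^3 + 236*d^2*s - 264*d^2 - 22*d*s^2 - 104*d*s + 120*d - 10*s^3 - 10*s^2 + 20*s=48*d^3 + d^2*(236*s - 304) + d*(-22*s^2 - 62*s + 92) - 10*s^3 - 18*s^2 + 16*s + 24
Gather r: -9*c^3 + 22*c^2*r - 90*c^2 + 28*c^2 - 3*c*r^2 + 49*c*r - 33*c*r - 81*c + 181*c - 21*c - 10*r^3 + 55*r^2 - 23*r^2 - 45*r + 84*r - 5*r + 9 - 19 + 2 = -9*c^3 - 62*c^2 + 79*c - 10*r^3 + r^2*(32 - 3*c) + r*(22*c^2 + 16*c + 34) - 8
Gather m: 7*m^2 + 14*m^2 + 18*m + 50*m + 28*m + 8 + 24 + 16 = 21*m^2 + 96*m + 48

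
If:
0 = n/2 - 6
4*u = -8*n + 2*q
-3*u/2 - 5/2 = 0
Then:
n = 12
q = 134/3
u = -5/3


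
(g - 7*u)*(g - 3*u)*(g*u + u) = g^3*u - 10*g^2*u^2 + g^2*u + 21*g*u^3 - 10*g*u^2 + 21*u^3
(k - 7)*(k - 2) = k^2 - 9*k + 14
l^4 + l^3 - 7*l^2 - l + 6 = (l - 2)*(l - 1)*(l + 1)*(l + 3)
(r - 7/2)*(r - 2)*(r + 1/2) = r^3 - 5*r^2 + 17*r/4 + 7/2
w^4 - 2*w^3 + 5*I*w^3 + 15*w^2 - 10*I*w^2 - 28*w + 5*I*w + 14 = (w - 1)^2*(w - 2*I)*(w + 7*I)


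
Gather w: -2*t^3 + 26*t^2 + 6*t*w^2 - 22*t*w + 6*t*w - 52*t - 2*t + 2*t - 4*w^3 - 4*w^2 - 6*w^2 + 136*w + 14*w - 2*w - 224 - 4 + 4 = -2*t^3 + 26*t^2 - 52*t - 4*w^3 + w^2*(6*t - 10) + w*(148 - 16*t) - 224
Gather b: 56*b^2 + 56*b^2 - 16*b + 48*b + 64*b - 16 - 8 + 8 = 112*b^2 + 96*b - 16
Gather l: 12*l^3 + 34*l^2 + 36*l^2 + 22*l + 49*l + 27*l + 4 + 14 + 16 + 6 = 12*l^3 + 70*l^2 + 98*l + 40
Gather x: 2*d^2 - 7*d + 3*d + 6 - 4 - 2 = 2*d^2 - 4*d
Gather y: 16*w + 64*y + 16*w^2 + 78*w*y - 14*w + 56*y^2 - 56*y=16*w^2 + 2*w + 56*y^2 + y*(78*w + 8)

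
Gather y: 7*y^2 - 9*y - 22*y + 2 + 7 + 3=7*y^2 - 31*y + 12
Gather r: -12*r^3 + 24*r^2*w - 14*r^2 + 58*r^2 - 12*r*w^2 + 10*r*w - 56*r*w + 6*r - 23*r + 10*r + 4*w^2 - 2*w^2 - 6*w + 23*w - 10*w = -12*r^3 + r^2*(24*w + 44) + r*(-12*w^2 - 46*w - 7) + 2*w^2 + 7*w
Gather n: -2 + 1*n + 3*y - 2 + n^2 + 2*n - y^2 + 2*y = n^2 + 3*n - y^2 + 5*y - 4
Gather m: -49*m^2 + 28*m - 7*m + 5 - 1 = -49*m^2 + 21*m + 4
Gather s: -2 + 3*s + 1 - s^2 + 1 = -s^2 + 3*s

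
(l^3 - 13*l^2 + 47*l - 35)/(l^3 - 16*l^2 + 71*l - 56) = (l - 5)/(l - 8)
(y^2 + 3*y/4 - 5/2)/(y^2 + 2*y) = (y - 5/4)/y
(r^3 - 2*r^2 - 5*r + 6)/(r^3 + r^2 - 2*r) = (r - 3)/r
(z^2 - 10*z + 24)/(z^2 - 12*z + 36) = (z - 4)/(z - 6)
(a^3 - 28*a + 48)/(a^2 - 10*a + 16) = (a^2 + 2*a - 24)/(a - 8)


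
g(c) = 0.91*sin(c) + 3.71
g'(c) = 0.91*cos(c)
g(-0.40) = 3.36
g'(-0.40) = 0.84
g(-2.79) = 3.40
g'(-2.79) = -0.85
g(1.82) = 4.59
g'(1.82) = -0.22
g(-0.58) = 3.21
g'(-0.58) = 0.76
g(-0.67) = 3.14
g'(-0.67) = 0.71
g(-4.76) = 4.62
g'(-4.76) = 0.04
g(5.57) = 3.11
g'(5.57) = 0.69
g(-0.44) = 3.32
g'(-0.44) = 0.82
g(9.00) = 4.09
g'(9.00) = -0.83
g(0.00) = 3.71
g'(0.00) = 0.91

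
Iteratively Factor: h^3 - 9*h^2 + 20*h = (h - 4)*(h^2 - 5*h) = h*(h - 4)*(h - 5)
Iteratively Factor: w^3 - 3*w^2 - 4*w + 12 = (w + 2)*(w^2 - 5*w + 6) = (w - 2)*(w + 2)*(w - 3)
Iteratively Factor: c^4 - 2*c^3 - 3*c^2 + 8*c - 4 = (c - 1)*(c^3 - c^2 - 4*c + 4) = (c - 1)*(c + 2)*(c^2 - 3*c + 2) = (c - 2)*(c - 1)*(c + 2)*(c - 1)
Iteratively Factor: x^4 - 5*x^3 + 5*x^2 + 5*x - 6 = (x - 2)*(x^3 - 3*x^2 - x + 3) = (x - 2)*(x - 1)*(x^2 - 2*x - 3) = (x - 2)*(x - 1)*(x + 1)*(x - 3)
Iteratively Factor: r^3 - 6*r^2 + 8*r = (r - 4)*(r^2 - 2*r) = r*(r - 4)*(r - 2)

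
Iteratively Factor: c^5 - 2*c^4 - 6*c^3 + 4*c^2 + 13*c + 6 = (c + 1)*(c^4 - 3*c^3 - 3*c^2 + 7*c + 6) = (c - 2)*(c + 1)*(c^3 - c^2 - 5*c - 3) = (c - 2)*(c + 1)^2*(c^2 - 2*c - 3) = (c - 3)*(c - 2)*(c + 1)^2*(c + 1)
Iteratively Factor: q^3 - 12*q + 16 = (q - 2)*(q^2 + 2*q - 8) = (q - 2)*(q + 4)*(q - 2)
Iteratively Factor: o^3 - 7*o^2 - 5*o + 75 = (o - 5)*(o^2 - 2*o - 15) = (o - 5)*(o + 3)*(o - 5)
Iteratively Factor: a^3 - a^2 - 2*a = (a)*(a^2 - a - 2) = a*(a - 2)*(a + 1)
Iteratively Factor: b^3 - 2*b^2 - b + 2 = (b - 1)*(b^2 - b - 2) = (b - 2)*(b - 1)*(b + 1)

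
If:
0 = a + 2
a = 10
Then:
No Solution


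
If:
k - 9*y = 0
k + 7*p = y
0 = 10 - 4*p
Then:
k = -315/16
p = 5/2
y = -35/16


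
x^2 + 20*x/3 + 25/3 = (x + 5/3)*(x + 5)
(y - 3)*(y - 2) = y^2 - 5*y + 6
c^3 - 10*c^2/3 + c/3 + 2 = (c - 3)*(c - 1)*(c + 2/3)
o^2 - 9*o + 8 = (o - 8)*(o - 1)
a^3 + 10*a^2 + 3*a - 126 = (a - 3)*(a + 6)*(a + 7)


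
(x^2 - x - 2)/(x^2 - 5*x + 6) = (x + 1)/(x - 3)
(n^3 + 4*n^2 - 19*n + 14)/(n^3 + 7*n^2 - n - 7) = (n - 2)/(n + 1)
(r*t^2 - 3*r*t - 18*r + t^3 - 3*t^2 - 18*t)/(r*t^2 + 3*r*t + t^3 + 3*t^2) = (t - 6)/t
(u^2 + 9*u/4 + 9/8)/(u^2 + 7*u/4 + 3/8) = (4*u + 3)/(4*u + 1)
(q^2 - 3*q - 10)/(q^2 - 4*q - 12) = (q - 5)/(q - 6)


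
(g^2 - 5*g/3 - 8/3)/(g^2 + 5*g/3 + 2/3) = (3*g - 8)/(3*g + 2)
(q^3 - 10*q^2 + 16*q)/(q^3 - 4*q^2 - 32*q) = (q - 2)/(q + 4)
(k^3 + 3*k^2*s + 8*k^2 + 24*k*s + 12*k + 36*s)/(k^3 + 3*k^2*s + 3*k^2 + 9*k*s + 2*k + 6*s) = (k + 6)/(k + 1)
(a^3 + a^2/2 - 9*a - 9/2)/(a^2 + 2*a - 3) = (2*a^2 - 5*a - 3)/(2*(a - 1))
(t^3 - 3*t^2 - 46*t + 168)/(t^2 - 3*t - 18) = (t^2 + 3*t - 28)/(t + 3)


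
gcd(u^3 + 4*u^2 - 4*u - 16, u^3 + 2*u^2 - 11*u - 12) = u + 4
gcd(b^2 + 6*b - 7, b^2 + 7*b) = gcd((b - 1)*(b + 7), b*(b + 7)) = b + 7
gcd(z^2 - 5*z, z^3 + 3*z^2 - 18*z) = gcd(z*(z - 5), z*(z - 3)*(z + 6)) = z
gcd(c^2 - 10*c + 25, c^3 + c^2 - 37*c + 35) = c - 5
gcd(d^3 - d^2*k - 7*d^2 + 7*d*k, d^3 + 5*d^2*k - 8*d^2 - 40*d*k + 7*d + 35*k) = d - 7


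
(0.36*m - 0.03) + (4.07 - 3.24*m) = 4.04 - 2.88*m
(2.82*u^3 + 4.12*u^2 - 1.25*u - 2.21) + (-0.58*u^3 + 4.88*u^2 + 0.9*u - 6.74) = 2.24*u^3 + 9.0*u^2 - 0.35*u - 8.95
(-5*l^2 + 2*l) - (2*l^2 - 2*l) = -7*l^2 + 4*l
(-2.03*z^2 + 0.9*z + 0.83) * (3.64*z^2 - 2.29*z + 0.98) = -7.3892*z^4 + 7.9247*z^3 - 1.0292*z^2 - 1.0187*z + 0.8134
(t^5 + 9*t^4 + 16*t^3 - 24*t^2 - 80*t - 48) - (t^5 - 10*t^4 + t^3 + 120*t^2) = 19*t^4 + 15*t^3 - 144*t^2 - 80*t - 48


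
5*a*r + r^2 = r*(5*a + r)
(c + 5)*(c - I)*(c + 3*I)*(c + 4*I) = c^4 + 5*c^3 + 6*I*c^3 - 5*c^2 + 30*I*c^2 - 25*c + 12*I*c + 60*I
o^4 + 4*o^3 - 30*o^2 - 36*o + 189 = (o - 3)^2*(o + 3)*(o + 7)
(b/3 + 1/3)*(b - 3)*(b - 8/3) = b^3/3 - 14*b^2/9 + 7*b/9 + 8/3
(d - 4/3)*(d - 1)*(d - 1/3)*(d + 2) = d^4 - 2*d^3/3 - 29*d^2/9 + 34*d/9 - 8/9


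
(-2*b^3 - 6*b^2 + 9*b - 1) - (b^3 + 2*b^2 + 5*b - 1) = -3*b^3 - 8*b^2 + 4*b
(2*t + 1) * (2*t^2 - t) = 4*t^3 - t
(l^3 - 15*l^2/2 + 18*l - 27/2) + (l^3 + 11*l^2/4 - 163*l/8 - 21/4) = 2*l^3 - 19*l^2/4 - 19*l/8 - 75/4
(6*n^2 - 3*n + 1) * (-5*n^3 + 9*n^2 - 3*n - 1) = -30*n^5 + 69*n^4 - 50*n^3 + 12*n^2 - 1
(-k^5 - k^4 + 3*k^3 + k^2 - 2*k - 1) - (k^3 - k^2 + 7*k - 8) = -k^5 - k^4 + 2*k^3 + 2*k^2 - 9*k + 7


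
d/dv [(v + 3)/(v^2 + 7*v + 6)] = (v^2 + 7*v - (v + 3)*(2*v + 7) + 6)/(v^2 + 7*v + 6)^2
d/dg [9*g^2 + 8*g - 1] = 18*g + 8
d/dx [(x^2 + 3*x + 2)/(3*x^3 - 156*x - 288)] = (-x^2 - 2*x - 46)/(3*(x^4 - 4*x^3 - 92*x^2 + 192*x + 2304))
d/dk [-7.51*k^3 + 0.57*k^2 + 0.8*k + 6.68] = -22.53*k^2 + 1.14*k + 0.8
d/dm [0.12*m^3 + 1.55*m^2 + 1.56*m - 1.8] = 0.36*m^2 + 3.1*m + 1.56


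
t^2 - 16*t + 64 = (t - 8)^2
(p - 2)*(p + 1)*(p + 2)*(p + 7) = p^4 + 8*p^3 + 3*p^2 - 32*p - 28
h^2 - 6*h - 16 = (h - 8)*(h + 2)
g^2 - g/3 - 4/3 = (g - 4/3)*(g + 1)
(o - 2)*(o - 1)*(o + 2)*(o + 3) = o^4 + 2*o^3 - 7*o^2 - 8*o + 12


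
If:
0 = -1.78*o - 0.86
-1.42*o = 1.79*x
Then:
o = -0.48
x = 0.38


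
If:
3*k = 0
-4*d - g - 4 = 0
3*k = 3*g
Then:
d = -1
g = 0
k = 0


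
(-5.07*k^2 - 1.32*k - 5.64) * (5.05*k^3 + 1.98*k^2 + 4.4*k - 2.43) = -25.6035*k^5 - 16.7046*k^4 - 53.4036*k^3 - 4.6551*k^2 - 21.6084*k + 13.7052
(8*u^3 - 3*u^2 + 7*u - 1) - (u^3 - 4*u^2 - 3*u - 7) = 7*u^3 + u^2 + 10*u + 6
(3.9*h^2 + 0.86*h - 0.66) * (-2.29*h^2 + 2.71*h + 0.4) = -8.931*h^4 + 8.5996*h^3 + 5.402*h^2 - 1.4446*h - 0.264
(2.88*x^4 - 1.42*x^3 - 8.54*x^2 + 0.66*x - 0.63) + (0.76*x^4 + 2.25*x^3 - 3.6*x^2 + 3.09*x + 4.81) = 3.64*x^4 + 0.83*x^3 - 12.14*x^2 + 3.75*x + 4.18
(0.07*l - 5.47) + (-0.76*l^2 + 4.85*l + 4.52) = -0.76*l^2 + 4.92*l - 0.95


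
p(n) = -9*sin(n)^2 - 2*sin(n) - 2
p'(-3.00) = -0.53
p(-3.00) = -1.90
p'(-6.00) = -6.75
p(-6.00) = -3.26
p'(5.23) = 6.75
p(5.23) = -7.06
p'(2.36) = 10.42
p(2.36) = -7.87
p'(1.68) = 2.17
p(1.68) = -12.88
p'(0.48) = -9.15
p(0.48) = -4.84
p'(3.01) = 4.32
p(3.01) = -2.42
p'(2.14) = 9.25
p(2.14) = -10.07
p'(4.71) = -0.04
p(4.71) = -9.00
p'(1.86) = 5.49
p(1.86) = -12.18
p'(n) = -18*sin(n)*cos(n) - 2*cos(n)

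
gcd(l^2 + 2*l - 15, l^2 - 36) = 1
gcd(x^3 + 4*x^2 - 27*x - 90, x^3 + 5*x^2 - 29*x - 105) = x^2 - 2*x - 15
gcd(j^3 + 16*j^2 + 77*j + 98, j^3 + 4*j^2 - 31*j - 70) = j^2 + 9*j + 14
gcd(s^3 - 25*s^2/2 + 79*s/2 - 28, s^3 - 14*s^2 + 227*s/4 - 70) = s^2 - 23*s/2 + 28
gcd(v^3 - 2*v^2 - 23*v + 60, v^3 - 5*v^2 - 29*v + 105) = v^2 + 2*v - 15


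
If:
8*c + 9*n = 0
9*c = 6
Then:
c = 2/3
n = -16/27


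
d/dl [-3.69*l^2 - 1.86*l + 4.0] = -7.38*l - 1.86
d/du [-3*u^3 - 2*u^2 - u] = -9*u^2 - 4*u - 1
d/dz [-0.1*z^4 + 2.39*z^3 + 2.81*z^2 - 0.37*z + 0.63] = -0.4*z^3 + 7.17*z^2 + 5.62*z - 0.37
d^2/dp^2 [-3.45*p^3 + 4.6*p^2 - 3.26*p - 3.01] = 9.2 - 20.7*p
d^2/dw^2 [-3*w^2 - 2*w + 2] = -6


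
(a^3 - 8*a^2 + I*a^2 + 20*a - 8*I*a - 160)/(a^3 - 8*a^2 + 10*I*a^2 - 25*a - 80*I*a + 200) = (a - 4*I)/(a + 5*I)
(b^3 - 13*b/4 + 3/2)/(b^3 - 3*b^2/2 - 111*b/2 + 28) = (b^2 + b/2 - 3)/(b^2 - b - 56)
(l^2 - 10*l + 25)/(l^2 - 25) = (l - 5)/(l + 5)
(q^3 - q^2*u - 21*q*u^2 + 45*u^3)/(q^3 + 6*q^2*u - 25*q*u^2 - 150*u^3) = (q^2 - 6*q*u + 9*u^2)/(q^2 + q*u - 30*u^2)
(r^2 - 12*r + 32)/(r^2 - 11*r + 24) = (r - 4)/(r - 3)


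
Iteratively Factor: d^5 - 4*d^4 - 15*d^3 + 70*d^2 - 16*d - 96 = (d + 4)*(d^4 - 8*d^3 + 17*d^2 + 2*d - 24) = (d + 1)*(d + 4)*(d^3 - 9*d^2 + 26*d - 24) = (d - 4)*(d + 1)*(d + 4)*(d^2 - 5*d + 6) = (d - 4)*(d - 2)*(d + 1)*(d + 4)*(d - 3)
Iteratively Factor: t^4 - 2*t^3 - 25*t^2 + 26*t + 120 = (t + 2)*(t^3 - 4*t^2 - 17*t + 60) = (t - 3)*(t + 2)*(t^2 - t - 20) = (t - 5)*(t - 3)*(t + 2)*(t + 4)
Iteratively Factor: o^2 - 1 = (o + 1)*(o - 1)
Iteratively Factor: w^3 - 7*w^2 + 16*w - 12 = (w - 2)*(w^2 - 5*w + 6) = (w - 2)^2*(w - 3)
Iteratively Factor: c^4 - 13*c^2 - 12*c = (c + 1)*(c^3 - c^2 - 12*c) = (c - 4)*(c + 1)*(c^2 + 3*c) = (c - 4)*(c + 1)*(c + 3)*(c)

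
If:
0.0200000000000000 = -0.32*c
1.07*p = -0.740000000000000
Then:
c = -0.06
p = -0.69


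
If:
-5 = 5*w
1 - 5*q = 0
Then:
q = 1/5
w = -1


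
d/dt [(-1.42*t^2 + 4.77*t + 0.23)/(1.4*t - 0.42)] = (-1.988*t^2 + 1.1928*t - 2.3254)/(1.96*t^2 - 1.176*t + 0.1764)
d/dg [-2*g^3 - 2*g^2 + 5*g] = -6*g^2 - 4*g + 5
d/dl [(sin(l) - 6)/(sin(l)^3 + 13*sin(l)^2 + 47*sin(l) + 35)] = (-2*sin(l)^3 + 5*sin(l)^2 + 156*sin(l) + 317)*cos(l)/(sin(l)^3 + 13*sin(l)^2 + 47*sin(l) + 35)^2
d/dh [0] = 0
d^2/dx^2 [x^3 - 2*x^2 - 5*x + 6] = 6*x - 4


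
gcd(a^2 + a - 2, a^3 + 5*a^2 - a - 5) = a - 1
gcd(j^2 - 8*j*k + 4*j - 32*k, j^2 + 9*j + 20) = j + 4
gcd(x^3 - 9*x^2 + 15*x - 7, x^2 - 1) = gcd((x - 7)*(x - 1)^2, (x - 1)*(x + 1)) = x - 1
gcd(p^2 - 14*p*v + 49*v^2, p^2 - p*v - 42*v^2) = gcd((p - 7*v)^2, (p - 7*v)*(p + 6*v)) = p - 7*v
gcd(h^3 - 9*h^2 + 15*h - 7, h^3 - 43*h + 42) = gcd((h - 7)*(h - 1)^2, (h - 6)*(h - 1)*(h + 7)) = h - 1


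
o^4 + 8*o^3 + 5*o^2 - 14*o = o*(o - 1)*(o + 2)*(o + 7)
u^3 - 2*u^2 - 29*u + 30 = (u - 6)*(u - 1)*(u + 5)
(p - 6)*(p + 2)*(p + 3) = p^3 - p^2 - 24*p - 36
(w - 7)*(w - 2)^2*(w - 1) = w^4 - 12*w^3 + 43*w^2 - 60*w + 28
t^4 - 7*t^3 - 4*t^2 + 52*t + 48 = (t - 6)*(t - 4)*(t + 1)*(t + 2)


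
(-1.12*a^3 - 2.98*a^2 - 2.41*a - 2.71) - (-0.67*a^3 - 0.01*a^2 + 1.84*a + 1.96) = -0.45*a^3 - 2.97*a^2 - 4.25*a - 4.67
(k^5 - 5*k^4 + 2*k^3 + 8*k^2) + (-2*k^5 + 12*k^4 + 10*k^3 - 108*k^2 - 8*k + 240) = -k^5 + 7*k^4 + 12*k^3 - 100*k^2 - 8*k + 240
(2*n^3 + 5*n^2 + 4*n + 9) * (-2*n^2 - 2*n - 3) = -4*n^5 - 14*n^4 - 24*n^3 - 41*n^2 - 30*n - 27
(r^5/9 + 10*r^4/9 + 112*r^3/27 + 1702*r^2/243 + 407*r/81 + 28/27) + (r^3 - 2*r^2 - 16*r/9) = r^5/9 + 10*r^4/9 + 139*r^3/27 + 1216*r^2/243 + 263*r/81 + 28/27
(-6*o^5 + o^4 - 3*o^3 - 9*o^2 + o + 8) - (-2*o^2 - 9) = -6*o^5 + o^4 - 3*o^3 - 7*o^2 + o + 17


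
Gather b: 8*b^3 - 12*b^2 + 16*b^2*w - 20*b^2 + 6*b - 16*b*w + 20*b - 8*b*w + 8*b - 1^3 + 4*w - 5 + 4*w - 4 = 8*b^3 + b^2*(16*w - 32) + b*(34 - 24*w) + 8*w - 10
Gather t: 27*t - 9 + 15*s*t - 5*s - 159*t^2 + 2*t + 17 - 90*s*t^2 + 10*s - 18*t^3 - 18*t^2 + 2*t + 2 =5*s - 18*t^3 + t^2*(-90*s - 177) + t*(15*s + 31) + 10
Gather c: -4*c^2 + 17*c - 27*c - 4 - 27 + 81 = -4*c^2 - 10*c + 50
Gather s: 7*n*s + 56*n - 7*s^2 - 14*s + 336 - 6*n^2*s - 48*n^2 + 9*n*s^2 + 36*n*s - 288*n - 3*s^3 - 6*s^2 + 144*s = -48*n^2 - 232*n - 3*s^3 + s^2*(9*n - 13) + s*(-6*n^2 + 43*n + 130) + 336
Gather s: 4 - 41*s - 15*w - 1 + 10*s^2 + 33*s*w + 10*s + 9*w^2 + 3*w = 10*s^2 + s*(33*w - 31) + 9*w^2 - 12*w + 3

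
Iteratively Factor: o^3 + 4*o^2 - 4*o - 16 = (o + 2)*(o^2 + 2*o - 8) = (o - 2)*(o + 2)*(o + 4)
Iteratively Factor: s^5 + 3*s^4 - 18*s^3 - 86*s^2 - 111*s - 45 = (s - 5)*(s^4 + 8*s^3 + 22*s^2 + 24*s + 9) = (s - 5)*(s + 3)*(s^3 + 5*s^2 + 7*s + 3) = (s - 5)*(s + 3)^2*(s^2 + 2*s + 1) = (s - 5)*(s + 1)*(s + 3)^2*(s + 1)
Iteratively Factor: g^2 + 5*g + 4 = (g + 1)*(g + 4)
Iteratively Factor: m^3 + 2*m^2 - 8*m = (m)*(m^2 + 2*m - 8) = m*(m - 2)*(m + 4)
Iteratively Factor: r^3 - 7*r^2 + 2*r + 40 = (r - 5)*(r^2 - 2*r - 8) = (r - 5)*(r + 2)*(r - 4)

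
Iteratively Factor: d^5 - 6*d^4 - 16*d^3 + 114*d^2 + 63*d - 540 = (d + 3)*(d^4 - 9*d^3 + 11*d^2 + 81*d - 180) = (d + 3)^2*(d^3 - 12*d^2 + 47*d - 60) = (d - 4)*(d + 3)^2*(d^2 - 8*d + 15) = (d - 5)*(d - 4)*(d + 3)^2*(d - 3)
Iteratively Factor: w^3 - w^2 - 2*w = (w - 2)*(w^2 + w) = (w - 2)*(w + 1)*(w)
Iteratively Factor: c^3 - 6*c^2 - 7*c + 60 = (c + 3)*(c^2 - 9*c + 20) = (c - 4)*(c + 3)*(c - 5)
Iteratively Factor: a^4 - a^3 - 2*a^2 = (a)*(a^3 - a^2 - 2*a) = a^2*(a^2 - a - 2) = a^2*(a - 2)*(a + 1)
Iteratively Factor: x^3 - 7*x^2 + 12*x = (x - 4)*(x^2 - 3*x) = (x - 4)*(x - 3)*(x)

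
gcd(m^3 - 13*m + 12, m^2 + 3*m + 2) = 1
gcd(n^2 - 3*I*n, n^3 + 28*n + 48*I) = 1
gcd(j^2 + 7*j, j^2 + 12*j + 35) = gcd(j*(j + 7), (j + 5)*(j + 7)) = j + 7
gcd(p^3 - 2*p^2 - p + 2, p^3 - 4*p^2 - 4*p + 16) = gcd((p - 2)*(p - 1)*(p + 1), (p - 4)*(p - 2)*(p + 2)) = p - 2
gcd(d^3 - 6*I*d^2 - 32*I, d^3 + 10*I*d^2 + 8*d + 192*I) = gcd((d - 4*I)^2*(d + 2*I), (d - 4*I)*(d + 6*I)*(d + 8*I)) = d - 4*I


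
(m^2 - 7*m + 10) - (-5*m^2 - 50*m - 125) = 6*m^2 + 43*m + 135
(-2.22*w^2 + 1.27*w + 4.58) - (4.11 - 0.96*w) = -2.22*w^2 + 2.23*w + 0.47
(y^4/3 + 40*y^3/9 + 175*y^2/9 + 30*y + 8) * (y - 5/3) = y^5/3 + 35*y^4/9 + 325*y^3/27 - 65*y^2/27 - 42*y - 40/3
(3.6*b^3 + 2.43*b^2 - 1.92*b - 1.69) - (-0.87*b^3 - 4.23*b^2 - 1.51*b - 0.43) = 4.47*b^3 + 6.66*b^2 - 0.41*b - 1.26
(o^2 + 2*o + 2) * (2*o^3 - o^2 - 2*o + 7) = 2*o^5 + 3*o^4 + o^2 + 10*o + 14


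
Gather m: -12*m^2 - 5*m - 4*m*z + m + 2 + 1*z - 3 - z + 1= -12*m^2 + m*(-4*z - 4)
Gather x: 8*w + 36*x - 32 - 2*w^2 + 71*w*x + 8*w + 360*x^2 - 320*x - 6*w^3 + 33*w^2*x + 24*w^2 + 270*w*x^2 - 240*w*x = -6*w^3 + 22*w^2 + 16*w + x^2*(270*w + 360) + x*(33*w^2 - 169*w - 284) - 32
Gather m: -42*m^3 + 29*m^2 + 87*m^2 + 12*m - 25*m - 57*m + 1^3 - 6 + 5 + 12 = -42*m^3 + 116*m^2 - 70*m + 12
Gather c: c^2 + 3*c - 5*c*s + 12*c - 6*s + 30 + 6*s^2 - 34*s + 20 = c^2 + c*(15 - 5*s) + 6*s^2 - 40*s + 50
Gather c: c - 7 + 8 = c + 1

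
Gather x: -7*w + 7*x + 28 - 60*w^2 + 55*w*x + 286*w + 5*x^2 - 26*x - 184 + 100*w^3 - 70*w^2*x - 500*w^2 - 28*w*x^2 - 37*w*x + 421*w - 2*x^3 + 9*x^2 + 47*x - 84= 100*w^3 - 560*w^2 + 700*w - 2*x^3 + x^2*(14 - 28*w) + x*(-70*w^2 + 18*w + 28) - 240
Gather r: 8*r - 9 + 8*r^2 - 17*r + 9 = 8*r^2 - 9*r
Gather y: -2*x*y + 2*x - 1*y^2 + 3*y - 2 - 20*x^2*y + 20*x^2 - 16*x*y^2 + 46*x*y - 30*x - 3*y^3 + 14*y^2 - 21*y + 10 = 20*x^2 - 28*x - 3*y^3 + y^2*(13 - 16*x) + y*(-20*x^2 + 44*x - 18) + 8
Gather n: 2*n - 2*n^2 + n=-2*n^2 + 3*n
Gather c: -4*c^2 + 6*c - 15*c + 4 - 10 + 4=-4*c^2 - 9*c - 2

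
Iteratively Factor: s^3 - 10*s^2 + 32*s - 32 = (s - 2)*(s^2 - 8*s + 16) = (s - 4)*(s - 2)*(s - 4)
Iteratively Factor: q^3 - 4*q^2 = (q)*(q^2 - 4*q) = q*(q - 4)*(q)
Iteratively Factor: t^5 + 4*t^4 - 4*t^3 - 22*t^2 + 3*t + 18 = (t - 1)*(t^4 + 5*t^3 + t^2 - 21*t - 18) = (t - 1)*(t + 3)*(t^3 + 2*t^2 - 5*t - 6) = (t - 2)*(t - 1)*(t + 3)*(t^2 + 4*t + 3) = (t - 2)*(t - 1)*(t + 1)*(t + 3)*(t + 3)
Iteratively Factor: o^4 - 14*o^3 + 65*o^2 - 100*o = (o - 5)*(o^3 - 9*o^2 + 20*o) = (o - 5)*(o - 4)*(o^2 - 5*o) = (o - 5)^2*(o - 4)*(o)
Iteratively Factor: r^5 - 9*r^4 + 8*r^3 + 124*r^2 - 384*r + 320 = (r - 2)*(r^4 - 7*r^3 - 6*r^2 + 112*r - 160) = (r - 2)*(r + 4)*(r^3 - 11*r^2 + 38*r - 40) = (r - 5)*(r - 2)*(r + 4)*(r^2 - 6*r + 8) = (r - 5)*(r - 4)*(r - 2)*(r + 4)*(r - 2)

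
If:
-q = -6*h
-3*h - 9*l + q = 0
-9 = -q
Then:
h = 3/2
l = 1/2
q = 9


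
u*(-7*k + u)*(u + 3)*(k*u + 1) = -7*k^2*u^3 - 21*k^2*u^2 + k*u^4 + 3*k*u^3 - 7*k*u^2 - 21*k*u + u^3 + 3*u^2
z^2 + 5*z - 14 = (z - 2)*(z + 7)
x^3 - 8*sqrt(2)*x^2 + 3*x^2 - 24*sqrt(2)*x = x*(x + 3)*(x - 8*sqrt(2))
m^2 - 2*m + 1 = (m - 1)^2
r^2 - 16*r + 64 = (r - 8)^2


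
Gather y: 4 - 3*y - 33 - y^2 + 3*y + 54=25 - y^2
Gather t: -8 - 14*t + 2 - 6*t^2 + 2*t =-6*t^2 - 12*t - 6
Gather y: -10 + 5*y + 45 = 5*y + 35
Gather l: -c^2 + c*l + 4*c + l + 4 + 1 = -c^2 + 4*c + l*(c + 1) + 5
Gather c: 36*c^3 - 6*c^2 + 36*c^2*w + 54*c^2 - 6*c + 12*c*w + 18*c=36*c^3 + c^2*(36*w + 48) + c*(12*w + 12)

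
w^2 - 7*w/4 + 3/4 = (w - 1)*(w - 3/4)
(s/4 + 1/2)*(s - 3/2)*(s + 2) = s^3/4 + 5*s^2/8 - s/2 - 3/2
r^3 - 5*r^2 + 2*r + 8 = (r - 4)*(r - 2)*(r + 1)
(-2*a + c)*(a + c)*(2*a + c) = -4*a^3 - 4*a^2*c + a*c^2 + c^3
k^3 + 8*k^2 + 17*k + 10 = (k + 1)*(k + 2)*(k + 5)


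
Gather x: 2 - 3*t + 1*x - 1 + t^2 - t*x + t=t^2 - 2*t + x*(1 - t) + 1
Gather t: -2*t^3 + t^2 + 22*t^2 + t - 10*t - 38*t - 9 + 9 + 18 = -2*t^3 + 23*t^2 - 47*t + 18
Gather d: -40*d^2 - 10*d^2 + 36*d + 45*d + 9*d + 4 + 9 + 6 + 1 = -50*d^2 + 90*d + 20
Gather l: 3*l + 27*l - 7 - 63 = 30*l - 70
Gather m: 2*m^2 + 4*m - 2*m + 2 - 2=2*m^2 + 2*m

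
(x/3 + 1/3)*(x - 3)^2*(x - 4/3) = x^4/3 - 19*x^3/9 + 29*x^2/9 + 5*x/3 - 4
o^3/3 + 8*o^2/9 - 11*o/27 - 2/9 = (o/3 + 1)*(o - 2/3)*(o + 1/3)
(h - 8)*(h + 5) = h^2 - 3*h - 40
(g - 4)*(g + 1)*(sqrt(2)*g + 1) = sqrt(2)*g^3 - 3*sqrt(2)*g^2 + g^2 - 4*sqrt(2)*g - 3*g - 4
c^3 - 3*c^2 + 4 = (c - 2)^2*(c + 1)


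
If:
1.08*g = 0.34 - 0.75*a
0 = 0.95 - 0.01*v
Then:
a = 0.453333333333333 - 1.44*g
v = 95.00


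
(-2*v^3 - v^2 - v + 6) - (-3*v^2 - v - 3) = -2*v^3 + 2*v^2 + 9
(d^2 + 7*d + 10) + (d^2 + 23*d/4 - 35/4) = 2*d^2 + 51*d/4 + 5/4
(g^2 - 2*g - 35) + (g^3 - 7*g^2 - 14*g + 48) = g^3 - 6*g^2 - 16*g + 13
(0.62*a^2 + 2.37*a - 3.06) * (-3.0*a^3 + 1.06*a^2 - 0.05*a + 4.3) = -1.86*a^5 - 6.4528*a^4 + 11.6612*a^3 - 0.6961*a^2 + 10.344*a - 13.158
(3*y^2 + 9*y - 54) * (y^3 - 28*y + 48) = 3*y^5 + 9*y^4 - 138*y^3 - 108*y^2 + 1944*y - 2592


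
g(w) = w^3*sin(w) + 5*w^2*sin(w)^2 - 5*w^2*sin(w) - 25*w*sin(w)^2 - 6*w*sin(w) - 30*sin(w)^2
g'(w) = w^3*cos(w) + 10*w^2*sin(w)*cos(w) + 3*w^2*sin(w) - 5*w^2*cos(w) + 10*w*sin(w)^2 - 50*w*sin(w)*cos(w) - 10*w*sin(w) - 6*w*cos(w) - 25*sin(w)^2 - 60*sin(w)*cos(w) - 6*sin(w)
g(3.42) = 6.41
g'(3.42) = 9.46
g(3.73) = 5.69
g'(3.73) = -11.60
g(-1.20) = 7.87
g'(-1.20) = -47.25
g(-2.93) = 14.41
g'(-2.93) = 72.06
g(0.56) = -14.50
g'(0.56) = -53.36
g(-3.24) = -5.59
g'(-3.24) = 51.63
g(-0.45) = -4.05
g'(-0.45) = 10.14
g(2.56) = -35.70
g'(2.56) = 76.03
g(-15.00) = 3489.39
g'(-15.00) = 4196.04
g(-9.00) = 546.99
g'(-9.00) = 1280.32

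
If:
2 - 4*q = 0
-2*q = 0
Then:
No Solution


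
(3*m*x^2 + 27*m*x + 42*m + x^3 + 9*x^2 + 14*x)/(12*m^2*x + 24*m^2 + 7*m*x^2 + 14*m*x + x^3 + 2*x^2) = (x + 7)/(4*m + x)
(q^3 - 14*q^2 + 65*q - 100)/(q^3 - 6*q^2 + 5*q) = (q^2 - 9*q + 20)/(q*(q - 1))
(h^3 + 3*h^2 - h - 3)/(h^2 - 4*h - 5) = (h^2 + 2*h - 3)/(h - 5)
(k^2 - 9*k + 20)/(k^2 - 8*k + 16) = (k - 5)/(k - 4)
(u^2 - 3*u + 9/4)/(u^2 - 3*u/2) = (u - 3/2)/u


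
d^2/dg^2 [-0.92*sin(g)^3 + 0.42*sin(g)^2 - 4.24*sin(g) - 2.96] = 4.93*sin(g) - 2.07*sin(3*g) + 0.84*cos(2*g)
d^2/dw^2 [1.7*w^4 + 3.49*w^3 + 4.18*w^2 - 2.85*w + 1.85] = 20.4*w^2 + 20.94*w + 8.36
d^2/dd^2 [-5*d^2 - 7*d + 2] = -10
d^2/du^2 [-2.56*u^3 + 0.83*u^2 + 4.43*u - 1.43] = 1.66 - 15.36*u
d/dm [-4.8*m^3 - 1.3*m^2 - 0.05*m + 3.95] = -14.4*m^2 - 2.6*m - 0.05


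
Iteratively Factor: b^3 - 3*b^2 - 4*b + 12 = (b - 2)*(b^2 - b - 6) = (b - 2)*(b + 2)*(b - 3)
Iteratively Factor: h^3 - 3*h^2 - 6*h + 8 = (h + 2)*(h^2 - 5*h + 4) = (h - 1)*(h + 2)*(h - 4)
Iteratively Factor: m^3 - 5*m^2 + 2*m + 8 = (m - 4)*(m^2 - m - 2) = (m - 4)*(m + 1)*(m - 2)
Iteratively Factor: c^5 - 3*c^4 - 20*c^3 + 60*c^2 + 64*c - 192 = (c + 4)*(c^4 - 7*c^3 + 8*c^2 + 28*c - 48) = (c - 2)*(c + 4)*(c^3 - 5*c^2 - 2*c + 24) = (c - 2)*(c + 2)*(c + 4)*(c^2 - 7*c + 12) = (c - 4)*(c - 2)*(c + 2)*(c + 4)*(c - 3)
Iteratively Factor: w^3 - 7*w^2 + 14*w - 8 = (w - 1)*(w^2 - 6*w + 8) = (w - 4)*(w - 1)*(w - 2)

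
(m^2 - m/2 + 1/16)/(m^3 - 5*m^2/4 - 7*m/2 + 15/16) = (4*m - 1)/(4*m^2 - 4*m - 15)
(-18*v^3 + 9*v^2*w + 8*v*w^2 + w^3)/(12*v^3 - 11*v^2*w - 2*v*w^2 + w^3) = (-6*v - w)/(4*v - w)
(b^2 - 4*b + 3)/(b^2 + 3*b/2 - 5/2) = 2*(b - 3)/(2*b + 5)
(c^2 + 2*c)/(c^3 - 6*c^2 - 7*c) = (c + 2)/(c^2 - 6*c - 7)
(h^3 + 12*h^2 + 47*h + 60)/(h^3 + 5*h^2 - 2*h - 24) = (h + 5)/(h - 2)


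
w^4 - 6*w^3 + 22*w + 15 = (w - 5)*(w - 3)*(w + 1)^2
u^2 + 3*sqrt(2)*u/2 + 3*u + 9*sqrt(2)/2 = (u + 3)*(u + 3*sqrt(2)/2)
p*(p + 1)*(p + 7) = p^3 + 8*p^2 + 7*p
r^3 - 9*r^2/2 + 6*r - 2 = (r - 2)^2*(r - 1/2)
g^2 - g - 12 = (g - 4)*(g + 3)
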